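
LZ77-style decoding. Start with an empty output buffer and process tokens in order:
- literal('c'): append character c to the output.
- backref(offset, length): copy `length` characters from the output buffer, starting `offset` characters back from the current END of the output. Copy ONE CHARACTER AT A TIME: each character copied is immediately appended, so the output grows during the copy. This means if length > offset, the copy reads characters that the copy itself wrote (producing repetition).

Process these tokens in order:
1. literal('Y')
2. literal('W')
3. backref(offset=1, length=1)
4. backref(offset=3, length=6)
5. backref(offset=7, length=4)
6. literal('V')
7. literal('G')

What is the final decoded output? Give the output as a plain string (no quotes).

Answer: YWWYWWYWWWYWWVG

Derivation:
Token 1: literal('Y'). Output: "Y"
Token 2: literal('W'). Output: "YW"
Token 3: backref(off=1, len=1). Copied 'W' from pos 1. Output: "YWW"
Token 4: backref(off=3, len=6) (overlapping!). Copied 'YWWYWW' from pos 0. Output: "YWWYWWYWW"
Token 5: backref(off=7, len=4). Copied 'WYWW' from pos 2. Output: "YWWYWWYWWWYWW"
Token 6: literal('V'). Output: "YWWYWWYWWWYWWV"
Token 7: literal('G'). Output: "YWWYWWYWWWYWWVG"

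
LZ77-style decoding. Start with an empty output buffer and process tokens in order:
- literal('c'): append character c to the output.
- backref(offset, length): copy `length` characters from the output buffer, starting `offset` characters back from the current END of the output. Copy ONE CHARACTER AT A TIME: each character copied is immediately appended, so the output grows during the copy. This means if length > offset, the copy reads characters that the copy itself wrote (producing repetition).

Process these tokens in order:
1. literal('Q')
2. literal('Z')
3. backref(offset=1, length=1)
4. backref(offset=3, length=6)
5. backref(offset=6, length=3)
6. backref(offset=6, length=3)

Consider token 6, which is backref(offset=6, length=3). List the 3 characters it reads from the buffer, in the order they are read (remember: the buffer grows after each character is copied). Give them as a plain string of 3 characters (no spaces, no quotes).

Answer: QZZ

Derivation:
Token 1: literal('Q'). Output: "Q"
Token 2: literal('Z'). Output: "QZ"
Token 3: backref(off=1, len=1). Copied 'Z' from pos 1. Output: "QZZ"
Token 4: backref(off=3, len=6) (overlapping!). Copied 'QZZQZZ' from pos 0. Output: "QZZQZZQZZ"
Token 5: backref(off=6, len=3). Copied 'QZZ' from pos 3. Output: "QZZQZZQZZQZZ"
Token 6: backref(off=6, len=3). Buffer before: "QZZQZZQZZQZZ" (len 12)
  byte 1: read out[6]='Q', append. Buffer now: "QZZQZZQZZQZZQ"
  byte 2: read out[7]='Z', append. Buffer now: "QZZQZZQZZQZZQZ"
  byte 3: read out[8]='Z', append. Buffer now: "QZZQZZQZZQZZQZZ"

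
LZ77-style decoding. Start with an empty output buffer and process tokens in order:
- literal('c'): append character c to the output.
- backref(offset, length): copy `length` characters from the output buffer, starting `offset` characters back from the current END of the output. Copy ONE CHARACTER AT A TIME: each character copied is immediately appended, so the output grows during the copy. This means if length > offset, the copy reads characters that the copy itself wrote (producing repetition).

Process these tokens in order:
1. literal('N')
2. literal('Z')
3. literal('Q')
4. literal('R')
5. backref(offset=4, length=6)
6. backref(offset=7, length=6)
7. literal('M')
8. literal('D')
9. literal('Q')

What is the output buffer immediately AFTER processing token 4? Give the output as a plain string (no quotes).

Token 1: literal('N'). Output: "N"
Token 2: literal('Z'). Output: "NZ"
Token 3: literal('Q'). Output: "NZQ"
Token 4: literal('R'). Output: "NZQR"

Answer: NZQR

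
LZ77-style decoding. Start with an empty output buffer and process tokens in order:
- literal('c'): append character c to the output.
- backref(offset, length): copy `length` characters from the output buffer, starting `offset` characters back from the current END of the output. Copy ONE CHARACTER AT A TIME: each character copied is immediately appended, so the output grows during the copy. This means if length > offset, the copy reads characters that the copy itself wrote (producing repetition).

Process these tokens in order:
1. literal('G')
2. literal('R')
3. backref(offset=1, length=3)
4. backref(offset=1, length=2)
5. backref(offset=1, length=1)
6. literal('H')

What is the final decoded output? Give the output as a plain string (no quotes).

Token 1: literal('G'). Output: "G"
Token 2: literal('R'). Output: "GR"
Token 3: backref(off=1, len=3) (overlapping!). Copied 'RRR' from pos 1. Output: "GRRRR"
Token 4: backref(off=1, len=2) (overlapping!). Copied 'RR' from pos 4. Output: "GRRRRRR"
Token 5: backref(off=1, len=1). Copied 'R' from pos 6. Output: "GRRRRRRR"
Token 6: literal('H'). Output: "GRRRRRRRH"

Answer: GRRRRRRRH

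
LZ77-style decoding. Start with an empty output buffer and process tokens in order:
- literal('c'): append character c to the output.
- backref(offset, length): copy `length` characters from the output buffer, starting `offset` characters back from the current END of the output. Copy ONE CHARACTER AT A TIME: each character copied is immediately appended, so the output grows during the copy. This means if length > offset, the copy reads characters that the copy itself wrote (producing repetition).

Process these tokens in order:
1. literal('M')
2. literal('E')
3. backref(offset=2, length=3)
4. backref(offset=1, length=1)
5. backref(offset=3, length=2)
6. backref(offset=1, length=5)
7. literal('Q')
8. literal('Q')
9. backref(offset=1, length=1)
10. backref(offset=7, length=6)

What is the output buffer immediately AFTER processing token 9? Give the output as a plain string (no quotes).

Answer: MEMEMMEMMMMMMQQQ

Derivation:
Token 1: literal('M'). Output: "M"
Token 2: literal('E'). Output: "ME"
Token 3: backref(off=2, len=3) (overlapping!). Copied 'MEM' from pos 0. Output: "MEMEM"
Token 4: backref(off=1, len=1). Copied 'M' from pos 4. Output: "MEMEMM"
Token 5: backref(off=3, len=2). Copied 'EM' from pos 3. Output: "MEMEMMEM"
Token 6: backref(off=1, len=5) (overlapping!). Copied 'MMMMM' from pos 7. Output: "MEMEMMEMMMMMM"
Token 7: literal('Q'). Output: "MEMEMMEMMMMMMQ"
Token 8: literal('Q'). Output: "MEMEMMEMMMMMMQQ"
Token 9: backref(off=1, len=1). Copied 'Q' from pos 14. Output: "MEMEMMEMMMMMMQQQ"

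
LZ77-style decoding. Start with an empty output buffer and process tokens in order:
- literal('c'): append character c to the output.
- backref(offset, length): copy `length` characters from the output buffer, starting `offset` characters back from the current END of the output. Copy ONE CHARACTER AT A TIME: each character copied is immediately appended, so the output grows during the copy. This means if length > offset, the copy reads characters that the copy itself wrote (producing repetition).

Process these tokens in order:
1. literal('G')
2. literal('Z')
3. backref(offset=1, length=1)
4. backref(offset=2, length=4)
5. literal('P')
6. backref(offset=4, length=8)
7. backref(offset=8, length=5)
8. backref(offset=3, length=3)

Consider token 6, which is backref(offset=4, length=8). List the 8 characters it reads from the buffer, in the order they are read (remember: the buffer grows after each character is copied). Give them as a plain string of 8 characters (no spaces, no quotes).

Answer: ZZZPZZZP

Derivation:
Token 1: literal('G'). Output: "G"
Token 2: literal('Z'). Output: "GZ"
Token 3: backref(off=1, len=1). Copied 'Z' from pos 1. Output: "GZZ"
Token 4: backref(off=2, len=4) (overlapping!). Copied 'ZZZZ' from pos 1. Output: "GZZZZZZ"
Token 5: literal('P'). Output: "GZZZZZZP"
Token 6: backref(off=4, len=8). Buffer before: "GZZZZZZP" (len 8)
  byte 1: read out[4]='Z', append. Buffer now: "GZZZZZZPZ"
  byte 2: read out[5]='Z', append. Buffer now: "GZZZZZZPZZ"
  byte 3: read out[6]='Z', append. Buffer now: "GZZZZZZPZZZ"
  byte 4: read out[7]='P', append. Buffer now: "GZZZZZZPZZZP"
  byte 5: read out[8]='Z', append. Buffer now: "GZZZZZZPZZZPZ"
  byte 6: read out[9]='Z', append. Buffer now: "GZZZZZZPZZZPZZ"
  byte 7: read out[10]='Z', append. Buffer now: "GZZZZZZPZZZPZZZ"
  byte 8: read out[11]='P', append. Buffer now: "GZZZZZZPZZZPZZZP"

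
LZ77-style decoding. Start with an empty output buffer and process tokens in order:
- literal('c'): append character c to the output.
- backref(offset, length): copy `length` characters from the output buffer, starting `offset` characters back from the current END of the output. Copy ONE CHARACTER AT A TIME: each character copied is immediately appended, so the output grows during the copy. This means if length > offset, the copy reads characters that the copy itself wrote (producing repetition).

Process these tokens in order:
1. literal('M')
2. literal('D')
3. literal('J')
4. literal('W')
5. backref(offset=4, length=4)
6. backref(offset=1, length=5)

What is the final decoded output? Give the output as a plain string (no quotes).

Token 1: literal('M'). Output: "M"
Token 2: literal('D'). Output: "MD"
Token 3: literal('J'). Output: "MDJ"
Token 4: literal('W'). Output: "MDJW"
Token 5: backref(off=4, len=4). Copied 'MDJW' from pos 0. Output: "MDJWMDJW"
Token 6: backref(off=1, len=5) (overlapping!). Copied 'WWWWW' from pos 7. Output: "MDJWMDJWWWWWW"

Answer: MDJWMDJWWWWWW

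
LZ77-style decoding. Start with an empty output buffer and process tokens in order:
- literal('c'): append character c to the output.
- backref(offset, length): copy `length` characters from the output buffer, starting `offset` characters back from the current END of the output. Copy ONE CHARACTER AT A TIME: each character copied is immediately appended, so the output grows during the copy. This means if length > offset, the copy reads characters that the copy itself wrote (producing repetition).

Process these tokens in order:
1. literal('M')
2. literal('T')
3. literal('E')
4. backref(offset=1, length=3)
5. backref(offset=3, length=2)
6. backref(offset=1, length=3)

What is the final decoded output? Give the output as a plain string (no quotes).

Token 1: literal('M'). Output: "M"
Token 2: literal('T'). Output: "MT"
Token 3: literal('E'). Output: "MTE"
Token 4: backref(off=1, len=3) (overlapping!). Copied 'EEE' from pos 2. Output: "MTEEEE"
Token 5: backref(off=3, len=2). Copied 'EE' from pos 3. Output: "MTEEEEEE"
Token 6: backref(off=1, len=3) (overlapping!). Copied 'EEE' from pos 7. Output: "MTEEEEEEEEE"

Answer: MTEEEEEEEEE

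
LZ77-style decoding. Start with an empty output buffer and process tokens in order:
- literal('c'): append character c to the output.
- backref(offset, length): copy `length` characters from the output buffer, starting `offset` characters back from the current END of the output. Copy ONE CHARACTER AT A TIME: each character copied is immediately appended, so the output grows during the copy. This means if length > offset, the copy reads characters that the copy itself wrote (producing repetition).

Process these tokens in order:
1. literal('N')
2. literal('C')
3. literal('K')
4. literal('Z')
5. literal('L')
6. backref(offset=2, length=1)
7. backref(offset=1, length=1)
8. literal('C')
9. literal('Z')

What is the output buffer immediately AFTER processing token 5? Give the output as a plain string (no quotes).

Token 1: literal('N'). Output: "N"
Token 2: literal('C'). Output: "NC"
Token 3: literal('K'). Output: "NCK"
Token 4: literal('Z'). Output: "NCKZ"
Token 5: literal('L'). Output: "NCKZL"

Answer: NCKZL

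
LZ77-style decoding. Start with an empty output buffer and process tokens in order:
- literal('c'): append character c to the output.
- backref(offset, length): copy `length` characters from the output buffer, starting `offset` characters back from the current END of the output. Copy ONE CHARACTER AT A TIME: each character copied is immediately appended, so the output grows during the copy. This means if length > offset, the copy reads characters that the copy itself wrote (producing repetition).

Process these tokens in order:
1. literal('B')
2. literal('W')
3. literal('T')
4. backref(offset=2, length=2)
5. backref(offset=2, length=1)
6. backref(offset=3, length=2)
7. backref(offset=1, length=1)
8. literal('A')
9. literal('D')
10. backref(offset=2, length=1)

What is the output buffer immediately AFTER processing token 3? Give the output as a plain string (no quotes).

Answer: BWT

Derivation:
Token 1: literal('B'). Output: "B"
Token 2: literal('W'). Output: "BW"
Token 3: literal('T'). Output: "BWT"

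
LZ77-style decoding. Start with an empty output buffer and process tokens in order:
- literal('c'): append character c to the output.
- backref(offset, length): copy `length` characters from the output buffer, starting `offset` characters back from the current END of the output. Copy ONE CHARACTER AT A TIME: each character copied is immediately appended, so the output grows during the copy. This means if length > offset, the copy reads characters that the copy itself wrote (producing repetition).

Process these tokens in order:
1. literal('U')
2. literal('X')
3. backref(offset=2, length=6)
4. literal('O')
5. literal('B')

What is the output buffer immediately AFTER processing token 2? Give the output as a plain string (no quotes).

Answer: UX

Derivation:
Token 1: literal('U'). Output: "U"
Token 2: literal('X'). Output: "UX"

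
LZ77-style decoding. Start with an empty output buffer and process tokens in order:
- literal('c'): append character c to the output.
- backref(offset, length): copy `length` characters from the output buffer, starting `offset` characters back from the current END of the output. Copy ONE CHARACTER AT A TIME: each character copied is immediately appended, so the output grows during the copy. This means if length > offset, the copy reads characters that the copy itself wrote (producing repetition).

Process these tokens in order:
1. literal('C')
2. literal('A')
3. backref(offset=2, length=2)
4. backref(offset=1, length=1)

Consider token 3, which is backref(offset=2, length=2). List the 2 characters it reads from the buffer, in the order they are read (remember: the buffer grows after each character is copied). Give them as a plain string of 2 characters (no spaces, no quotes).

Answer: CA

Derivation:
Token 1: literal('C'). Output: "C"
Token 2: literal('A'). Output: "CA"
Token 3: backref(off=2, len=2). Buffer before: "CA" (len 2)
  byte 1: read out[0]='C', append. Buffer now: "CAC"
  byte 2: read out[1]='A', append. Buffer now: "CACA"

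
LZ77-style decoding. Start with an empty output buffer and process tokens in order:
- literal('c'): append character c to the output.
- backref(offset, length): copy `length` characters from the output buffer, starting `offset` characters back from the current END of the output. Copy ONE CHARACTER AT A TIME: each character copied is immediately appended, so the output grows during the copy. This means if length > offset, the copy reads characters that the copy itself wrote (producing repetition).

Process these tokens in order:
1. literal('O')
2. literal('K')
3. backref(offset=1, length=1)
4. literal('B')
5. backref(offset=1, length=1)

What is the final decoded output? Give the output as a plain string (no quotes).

Token 1: literal('O'). Output: "O"
Token 2: literal('K'). Output: "OK"
Token 3: backref(off=1, len=1). Copied 'K' from pos 1. Output: "OKK"
Token 4: literal('B'). Output: "OKKB"
Token 5: backref(off=1, len=1). Copied 'B' from pos 3. Output: "OKKBB"

Answer: OKKBB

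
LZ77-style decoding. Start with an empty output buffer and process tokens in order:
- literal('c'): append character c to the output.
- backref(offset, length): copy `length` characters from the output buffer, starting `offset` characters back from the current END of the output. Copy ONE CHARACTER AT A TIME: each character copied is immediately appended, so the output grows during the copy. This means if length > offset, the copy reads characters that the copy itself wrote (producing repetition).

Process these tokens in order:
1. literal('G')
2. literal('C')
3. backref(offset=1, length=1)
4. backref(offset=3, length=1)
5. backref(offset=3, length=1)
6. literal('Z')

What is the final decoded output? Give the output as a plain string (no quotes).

Token 1: literal('G'). Output: "G"
Token 2: literal('C'). Output: "GC"
Token 3: backref(off=1, len=1). Copied 'C' from pos 1. Output: "GCC"
Token 4: backref(off=3, len=1). Copied 'G' from pos 0. Output: "GCCG"
Token 5: backref(off=3, len=1). Copied 'C' from pos 1. Output: "GCCGC"
Token 6: literal('Z'). Output: "GCCGCZ"

Answer: GCCGCZ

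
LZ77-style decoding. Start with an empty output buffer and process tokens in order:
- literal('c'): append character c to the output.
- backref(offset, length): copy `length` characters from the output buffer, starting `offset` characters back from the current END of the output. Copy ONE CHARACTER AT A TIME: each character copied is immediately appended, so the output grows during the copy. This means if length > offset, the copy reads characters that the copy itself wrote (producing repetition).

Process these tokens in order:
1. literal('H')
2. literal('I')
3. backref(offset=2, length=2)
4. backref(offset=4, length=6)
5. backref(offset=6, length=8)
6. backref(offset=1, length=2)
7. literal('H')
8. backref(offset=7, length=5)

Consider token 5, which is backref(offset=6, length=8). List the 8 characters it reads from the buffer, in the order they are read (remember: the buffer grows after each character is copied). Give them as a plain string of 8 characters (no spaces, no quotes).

Answer: HIHIHIHI

Derivation:
Token 1: literal('H'). Output: "H"
Token 2: literal('I'). Output: "HI"
Token 3: backref(off=2, len=2). Copied 'HI' from pos 0. Output: "HIHI"
Token 4: backref(off=4, len=6) (overlapping!). Copied 'HIHIHI' from pos 0. Output: "HIHIHIHIHI"
Token 5: backref(off=6, len=8). Buffer before: "HIHIHIHIHI" (len 10)
  byte 1: read out[4]='H', append. Buffer now: "HIHIHIHIHIH"
  byte 2: read out[5]='I', append. Buffer now: "HIHIHIHIHIHI"
  byte 3: read out[6]='H', append. Buffer now: "HIHIHIHIHIHIH"
  byte 4: read out[7]='I', append. Buffer now: "HIHIHIHIHIHIHI"
  byte 5: read out[8]='H', append. Buffer now: "HIHIHIHIHIHIHIH"
  byte 6: read out[9]='I', append. Buffer now: "HIHIHIHIHIHIHIHI"
  byte 7: read out[10]='H', append. Buffer now: "HIHIHIHIHIHIHIHIH"
  byte 8: read out[11]='I', append. Buffer now: "HIHIHIHIHIHIHIHIHI"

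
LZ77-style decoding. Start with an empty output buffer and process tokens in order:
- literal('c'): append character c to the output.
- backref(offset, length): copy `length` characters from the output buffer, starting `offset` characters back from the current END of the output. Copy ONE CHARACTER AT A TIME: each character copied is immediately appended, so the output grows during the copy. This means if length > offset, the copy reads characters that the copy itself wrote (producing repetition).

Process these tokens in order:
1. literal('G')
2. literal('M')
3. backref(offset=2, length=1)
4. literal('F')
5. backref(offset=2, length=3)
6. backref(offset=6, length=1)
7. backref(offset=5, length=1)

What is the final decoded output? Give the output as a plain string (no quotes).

Token 1: literal('G'). Output: "G"
Token 2: literal('M'). Output: "GM"
Token 3: backref(off=2, len=1). Copied 'G' from pos 0. Output: "GMG"
Token 4: literal('F'). Output: "GMGF"
Token 5: backref(off=2, len=3) (overlapping!). Copied 'GFG' from pos 2. Output: "GMGFGFG"
Token 6: backref(off=6, len=1). Copied 'M' from pos 1. Output: "GMGFGFGM"
Token 7: backref(off=5, len=1). Copied 'F' from pos 3. Output: "GMGFGFGMF"

Answer: GMGFGFGMF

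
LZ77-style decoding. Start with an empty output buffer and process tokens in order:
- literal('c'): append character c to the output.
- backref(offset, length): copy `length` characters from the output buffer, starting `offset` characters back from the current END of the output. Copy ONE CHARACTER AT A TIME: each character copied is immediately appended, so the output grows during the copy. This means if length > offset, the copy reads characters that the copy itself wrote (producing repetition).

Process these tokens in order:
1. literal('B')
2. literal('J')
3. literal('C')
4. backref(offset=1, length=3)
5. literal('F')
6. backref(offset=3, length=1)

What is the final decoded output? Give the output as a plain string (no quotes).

Token 1: literal('B'). Output: "B"
Token 2: literal('J'). Output: "BJ"
Token 3: literal('C'). Output: "BJC"
Token 4: backref(off=1, len=3) (overlapping!). Copied 'CCC' from pos 2. Output: "BJCCCC"
Token 5: literal('F'). Output: "BJCCCCF"
Token 6: backref(off=3, len=1). Copied 'C' from pos 4. Output: "BJCCCCFC"

Answer: BJCCCCFC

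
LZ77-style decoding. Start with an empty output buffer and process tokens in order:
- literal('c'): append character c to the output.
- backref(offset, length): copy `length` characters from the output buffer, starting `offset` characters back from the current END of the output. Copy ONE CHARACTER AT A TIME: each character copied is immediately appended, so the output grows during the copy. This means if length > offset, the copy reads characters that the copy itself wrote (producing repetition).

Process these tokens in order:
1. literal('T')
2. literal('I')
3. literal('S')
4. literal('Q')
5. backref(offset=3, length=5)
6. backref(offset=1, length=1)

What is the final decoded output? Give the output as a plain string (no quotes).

Answer: TISQISQISS

Derivation:
Token 1: literal('T'). Output: "T"
Token 2: literal('I'). Output: "TI"
Token 3: literal('S'). Output: "TIS"
Token 4: literal('Q'). Output: "TISQ"
Token 5: backref(off=3, len=5) (overlapping!). Copied 'ISQIS' from pos 1. Output: "TISQISQIS"
Token 6: backref(off=1, len=1). Copied 'S' from pos 8. Output: "TISQISQISS"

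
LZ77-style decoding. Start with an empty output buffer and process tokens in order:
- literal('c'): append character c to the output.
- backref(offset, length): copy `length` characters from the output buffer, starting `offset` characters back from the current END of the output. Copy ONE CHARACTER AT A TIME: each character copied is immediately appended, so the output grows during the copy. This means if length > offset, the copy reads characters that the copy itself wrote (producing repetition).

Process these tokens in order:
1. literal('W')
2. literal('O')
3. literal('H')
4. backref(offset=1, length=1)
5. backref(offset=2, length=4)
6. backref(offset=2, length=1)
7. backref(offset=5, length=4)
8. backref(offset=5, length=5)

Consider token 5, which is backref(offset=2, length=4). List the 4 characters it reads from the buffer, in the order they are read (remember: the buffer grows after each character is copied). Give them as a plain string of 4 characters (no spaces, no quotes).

Token 1: literal('W'). Output: "W"
Token 2: literal('O'). Output: "WO"
Token 3: literal('H'). Output: "WOH"
Token 4: backref(off=1, len=1). Copied 'H' from pos 2. Output: "WOHH"
Token 5: backref(off=2, len=4). Buffer before: "WOHH" (len 4)
  byte 1: read out[2]='H', append. Buffer now: "WOHHH"
  byte 2: read out[3]='H', append. Buffer now: "WOHHHH"
  byte 3: read out[4]='H', append. Buffer now: "WOHHHHH"
  byte 4: read out[5]='H', append. Buffer now: "WOHHHHHH"

Answer: HHHH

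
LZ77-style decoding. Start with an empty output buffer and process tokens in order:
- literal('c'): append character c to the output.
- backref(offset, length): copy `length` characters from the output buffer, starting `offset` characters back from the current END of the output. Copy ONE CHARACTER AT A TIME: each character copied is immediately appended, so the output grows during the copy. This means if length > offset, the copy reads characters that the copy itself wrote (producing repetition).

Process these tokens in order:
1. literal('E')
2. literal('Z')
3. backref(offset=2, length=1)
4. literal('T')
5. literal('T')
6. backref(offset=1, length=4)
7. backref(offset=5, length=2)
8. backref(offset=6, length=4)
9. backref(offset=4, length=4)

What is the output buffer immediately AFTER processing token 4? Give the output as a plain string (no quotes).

Answer: EZET

Derivation:
Token 1: literal('E'). Output: "E"
Token 2: literal('Z'). Output: "EZ"
Token 3: backref(off=2, len=1). Copied 'E' from pos 0. Output: "EZE"
Token 4: literal('T'). Output: "EZET"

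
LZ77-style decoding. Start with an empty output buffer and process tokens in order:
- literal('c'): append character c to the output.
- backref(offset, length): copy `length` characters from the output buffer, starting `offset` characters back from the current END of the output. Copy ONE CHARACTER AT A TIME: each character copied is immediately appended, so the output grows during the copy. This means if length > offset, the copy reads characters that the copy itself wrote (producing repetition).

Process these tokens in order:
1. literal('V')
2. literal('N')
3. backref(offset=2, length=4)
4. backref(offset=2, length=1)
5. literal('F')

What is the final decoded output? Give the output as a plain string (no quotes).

Answer: VNVNVNVF

Derivation:
Token 1: literal('V'). Output: "V"
Token 2: literal('N'). Output: "VN"
Token 3: backref(off=2, len=4) (overlapping!). Copied 'VNVN' from pos 0. Output: "VNVNVN"
Token 4: backref(off=2, len=1). Copied 'V' from pos 4. Output: "VNVNVNV"
Token 5: literal('F'). Output: "VNVNVNVF"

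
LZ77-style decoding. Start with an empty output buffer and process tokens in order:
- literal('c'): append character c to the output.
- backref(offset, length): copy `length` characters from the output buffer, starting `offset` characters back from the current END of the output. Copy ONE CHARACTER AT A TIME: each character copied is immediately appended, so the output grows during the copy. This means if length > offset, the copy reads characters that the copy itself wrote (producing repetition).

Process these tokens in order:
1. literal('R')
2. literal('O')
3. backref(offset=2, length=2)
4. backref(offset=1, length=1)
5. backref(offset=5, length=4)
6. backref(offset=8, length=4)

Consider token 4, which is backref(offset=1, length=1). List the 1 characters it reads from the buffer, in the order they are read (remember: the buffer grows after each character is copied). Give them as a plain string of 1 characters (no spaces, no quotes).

Answer: O

Derivation:
Token 1: literal('R'). Output: "R"
Token 2: literal('O'). Output: "RO"
Token 3: backref(off=2, len=2). Copied 'RO' from pos 0. Output: "RORO"
Token 4: backref(off=1, len=1). Buffer before: "RORO" (len 4)
  byte 1: read out[3]='O', append. Buffer now: "ROROO"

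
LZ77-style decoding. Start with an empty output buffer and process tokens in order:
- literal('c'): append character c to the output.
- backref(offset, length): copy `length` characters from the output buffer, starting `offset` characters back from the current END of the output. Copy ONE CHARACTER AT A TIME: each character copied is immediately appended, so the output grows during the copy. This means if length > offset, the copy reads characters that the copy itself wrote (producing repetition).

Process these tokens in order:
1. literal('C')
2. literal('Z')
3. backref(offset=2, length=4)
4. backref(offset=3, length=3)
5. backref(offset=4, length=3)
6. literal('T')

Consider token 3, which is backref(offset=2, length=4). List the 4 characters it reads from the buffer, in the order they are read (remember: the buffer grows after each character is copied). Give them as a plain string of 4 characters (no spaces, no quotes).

Token 1: literal('C'). Output: "C"
Token 2: literal('Z'). Output: "CZ"
Token 3: backref(off=2, len=4). Buffer before: "CZ" (len 2)
  byte 1: read out[0]='C', append. Buffer now: "CZC"
  byte 2: read out[1]='Z', append. Buffer now: "CZCZ"
  byte 3: read out[2]='C', append. Buffer now: "CZCZC"
  byte 4: read out[3]='Z', append. Buffer now: "CZCZCZ"

Answer: CZCZ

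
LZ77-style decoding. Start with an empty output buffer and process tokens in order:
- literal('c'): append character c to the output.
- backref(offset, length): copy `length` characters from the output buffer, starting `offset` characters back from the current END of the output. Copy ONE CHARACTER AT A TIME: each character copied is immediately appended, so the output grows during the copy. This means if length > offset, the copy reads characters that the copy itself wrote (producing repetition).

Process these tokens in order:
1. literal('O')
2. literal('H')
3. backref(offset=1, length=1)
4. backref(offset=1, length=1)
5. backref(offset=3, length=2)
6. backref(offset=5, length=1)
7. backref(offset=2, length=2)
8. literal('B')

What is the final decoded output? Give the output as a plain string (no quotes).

Answer: OHHHHHHHHB

Derivation:
Token 1: literal('O'). Output: "O"
Token 2: literal('H'). Output: "OH"
Token 3: backref(off=1, len=1). Copied 'H' from pos 1. Output: "OHH"
Token 4: backref(off=1, len=1). Copied 'H' from pos 2. Output: "OHHH"
Token 5: backref(off=3, len=2). Copied 'HH' from pos 1. Output: "OHHHHH"
Token 6: backref(off=5, len=1). Copied 'H' from pos 1. Output: "OHHHHHH"
Token 7: backref(off=2, len=2). Copied 'HH' from pos 5. Output: "OHHHHHHHH"
Token 8: literal('B'). Output: "OHHHHHHHHB"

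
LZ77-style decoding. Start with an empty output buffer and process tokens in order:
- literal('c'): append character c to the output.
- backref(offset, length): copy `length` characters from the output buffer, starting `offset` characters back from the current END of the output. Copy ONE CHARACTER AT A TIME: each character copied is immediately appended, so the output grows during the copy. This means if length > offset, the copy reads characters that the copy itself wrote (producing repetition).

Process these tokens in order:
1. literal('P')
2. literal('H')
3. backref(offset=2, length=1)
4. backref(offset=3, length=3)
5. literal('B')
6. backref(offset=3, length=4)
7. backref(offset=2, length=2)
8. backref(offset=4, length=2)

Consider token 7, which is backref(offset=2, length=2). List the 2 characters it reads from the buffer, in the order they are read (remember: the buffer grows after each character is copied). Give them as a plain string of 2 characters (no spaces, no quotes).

Answer: BH

Derivation:
Token 1: literal('P'). Output: "P"
Token 2: literal('H'). Output: "PH"
Token 3: backref(off=2, len=1). Copied 'P' from pos 0. Output: "PHP"
Token 4: backref(off=3, len=3). Copied 'PHP' from pos 0. Output: "PHPPHP"
Token 5: literal('B'). Output: "PHPPHPB"
Token 6: backref(off=3, len=4) (overlapping!). Copied 'HPBH' from pos 4. Output: "PHPPHPBHPBH"
Token 7: backref(off=2, len=2). Buffer before: "PHPPHPBHPBH" (len 11)
  byte 1: read out[9]='B', append. Buffer now: "PHPPHPBHPBHB"
  byte 2: read out[10]='H', append. Buffer now: "PHPPHPBHPBHBH"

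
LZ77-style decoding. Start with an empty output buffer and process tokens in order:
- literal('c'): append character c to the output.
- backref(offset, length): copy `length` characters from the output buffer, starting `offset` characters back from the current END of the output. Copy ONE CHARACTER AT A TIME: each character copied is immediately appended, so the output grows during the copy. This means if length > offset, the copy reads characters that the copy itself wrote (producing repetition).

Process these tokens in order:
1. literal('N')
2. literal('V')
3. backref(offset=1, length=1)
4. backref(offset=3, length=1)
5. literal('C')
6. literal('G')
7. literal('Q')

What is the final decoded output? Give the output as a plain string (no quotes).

Answer: NVVNCGQ

Derivation:
Token 1: literal('N'). Output: "N"
Token 2: literal('V'). Output: "NV"
Token 3: backref(off=1, len=1). Copied 'V' from pos 1. Output: "NVV"
Token 4: backref(off=3, len=1). Copied 'N' from pos 0. Output: "NVVN"
Token 5: literal('C'). Output: "NVVNC"
Token 6: literal('G'). Output: "NVVNCG"
Token 7: literal('Q'). Output: "NVVNCGQ"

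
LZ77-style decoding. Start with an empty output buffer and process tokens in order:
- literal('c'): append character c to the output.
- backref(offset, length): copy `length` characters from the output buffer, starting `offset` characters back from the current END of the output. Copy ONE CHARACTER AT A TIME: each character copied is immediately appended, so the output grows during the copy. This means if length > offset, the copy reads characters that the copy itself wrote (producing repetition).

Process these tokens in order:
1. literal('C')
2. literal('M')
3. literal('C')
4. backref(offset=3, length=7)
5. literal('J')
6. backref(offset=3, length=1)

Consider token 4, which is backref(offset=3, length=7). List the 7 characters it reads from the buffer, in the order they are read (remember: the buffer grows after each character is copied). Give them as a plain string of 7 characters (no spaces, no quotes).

Answer: CMCCMCC

Derivation:
Token 1: literal('C'). Output: "C"
Token 2: literal('M'). Output: "CM"
Token 3: literal('C'). Output: "CMC"
Token 4: backref(off=3, len=7). Buffer before: "CMC" (len 3)
  byte 1: read out[0]='C', append. Buffer now: "CMCC"
  byte 2: read out[1]='M', append. Buffer now: "CMCCM"
  byte 3: read out[2]='C', append. Buffer now: "CMCCMC"
  byte 4: read out[3]='C', append. Buffer now: "CMCCMCC"
  byte 5: read out[4]='M', append. Buffer now: "CMCCMCCM"
  byte 6: read out[5]='C', append. Buffer now: "CMCCMCCMC"
  byte 7: read out[6]='C', append. Buffer now: "CMCCMCCMCC"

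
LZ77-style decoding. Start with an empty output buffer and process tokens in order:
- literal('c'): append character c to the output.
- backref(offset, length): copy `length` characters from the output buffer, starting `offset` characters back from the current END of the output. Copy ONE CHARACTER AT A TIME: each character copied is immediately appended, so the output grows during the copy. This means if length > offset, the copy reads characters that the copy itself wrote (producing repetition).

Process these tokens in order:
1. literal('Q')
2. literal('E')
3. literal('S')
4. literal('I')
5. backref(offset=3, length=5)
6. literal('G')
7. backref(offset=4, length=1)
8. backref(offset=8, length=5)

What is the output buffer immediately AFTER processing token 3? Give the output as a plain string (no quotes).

Answer: QES

Derivation:
Token 1: literal('Q'). Output: "Q"
Token 2: literal('E'). Output: "QE"
Token 3: literal('S'). Output: "QES"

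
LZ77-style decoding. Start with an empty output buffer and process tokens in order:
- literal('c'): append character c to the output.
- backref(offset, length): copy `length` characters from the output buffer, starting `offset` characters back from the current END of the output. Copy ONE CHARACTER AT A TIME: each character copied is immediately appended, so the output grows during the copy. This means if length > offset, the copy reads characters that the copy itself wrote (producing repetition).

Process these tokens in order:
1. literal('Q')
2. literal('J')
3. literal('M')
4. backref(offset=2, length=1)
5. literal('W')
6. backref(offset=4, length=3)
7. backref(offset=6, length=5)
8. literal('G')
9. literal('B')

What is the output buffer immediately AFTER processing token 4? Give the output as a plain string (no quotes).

Token 1: literal('Q'). Output: "Q"
Token 2: literal('J'). Output: "QJ"
Token 3: literal('M'). Output: "QJM"
Token 4: backref(off=2, len=1). Copied 'J' from pos 1. Output: "QJMJ"

Answer: QJMJ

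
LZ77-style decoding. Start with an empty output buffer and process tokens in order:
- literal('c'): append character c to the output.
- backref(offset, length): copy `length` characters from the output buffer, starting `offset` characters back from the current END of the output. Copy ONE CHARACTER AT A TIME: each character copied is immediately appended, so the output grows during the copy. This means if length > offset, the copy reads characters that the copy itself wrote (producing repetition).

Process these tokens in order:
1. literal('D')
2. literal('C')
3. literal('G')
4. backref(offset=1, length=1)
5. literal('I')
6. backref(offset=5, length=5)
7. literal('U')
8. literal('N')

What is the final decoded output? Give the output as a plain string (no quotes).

Answer: DCGGIDCGGIUN

Derivation:
Token 1: literal('D'). Output: "D"
Token 2: literal('C'). Output: "DC"
Token 3: literal('G'). Output: "DCG"
Token 4: backref(off=1, len=1). Copied 'G' from pos 2. Output: "DCGG"
Token 5: literal('I'). Output: "DCGGI"
Token 6: backref(off=5, len=5). Copied 'DCGGI' from pos 0. Output: "DCGGIDCGGI"
Token 7: literal('U'). Output: "DCGGIDCGGIU"
Token 8: literal('N'). Output: "DCGGIDCGGIUN"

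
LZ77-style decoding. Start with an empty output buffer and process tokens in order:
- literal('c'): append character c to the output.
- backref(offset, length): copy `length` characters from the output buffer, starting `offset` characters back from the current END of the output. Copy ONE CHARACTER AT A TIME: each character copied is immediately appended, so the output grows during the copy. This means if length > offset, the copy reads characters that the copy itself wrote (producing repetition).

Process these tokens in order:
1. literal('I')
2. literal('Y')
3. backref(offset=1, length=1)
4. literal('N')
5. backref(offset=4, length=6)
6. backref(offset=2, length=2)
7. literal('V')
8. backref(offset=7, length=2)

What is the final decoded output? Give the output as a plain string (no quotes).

Token 1: literal('I'). Output: "I"
Token 2: literal('Y'). Output: "IY"
Token 3: backref(off=1, len=1). Copied 'Y' from pos 1. Output: "IYY"
Token 4: literal('N'). Output: "IYYN"
Token 5: backref(off=4, len=6) (overlapping!). Copied 'IYYNIY' from pos 0. Output: "IYYNIYYNIY"
Token 6: backref(off=2, len=2). Copied 'IY' from pos 8. Output: "IYYNIYYNIYIY"
Token 7: literal('V'). Output: "IYYNIYYNIYIYV"
Token 8: backref(off=7, len=2). Copied 'YN' from pos 6. Output: "IYYNIYYNIYIYVYN"

Answer: IYYNIYYNIYIYVYN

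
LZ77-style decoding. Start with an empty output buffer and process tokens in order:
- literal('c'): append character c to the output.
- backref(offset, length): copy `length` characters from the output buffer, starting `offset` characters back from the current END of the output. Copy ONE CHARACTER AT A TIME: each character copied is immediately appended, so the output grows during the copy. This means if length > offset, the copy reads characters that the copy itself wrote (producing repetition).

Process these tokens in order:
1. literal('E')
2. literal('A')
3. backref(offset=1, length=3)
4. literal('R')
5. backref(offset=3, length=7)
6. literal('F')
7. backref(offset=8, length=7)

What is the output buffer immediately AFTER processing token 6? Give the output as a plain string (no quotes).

Token 1: literal('E'). Output: "E"
Token 2: literal('A'). Output: "EA"
Token 3: backref(off=1, len=3) (overlapping!). Copied 'AAA' from pos 1. Output: "EAAAA"
Token 4: literal('R'). Output: "EAAAAR"
Token 5: backref(off=3, len=7) (overlapping!). Copied 'AARAARA' from pos 3. Output: "EAAAARAARAARA"
Token 6: literal('F'). Output: "EAAAARAARAARAF"

Answer: EAAAARAARAARAF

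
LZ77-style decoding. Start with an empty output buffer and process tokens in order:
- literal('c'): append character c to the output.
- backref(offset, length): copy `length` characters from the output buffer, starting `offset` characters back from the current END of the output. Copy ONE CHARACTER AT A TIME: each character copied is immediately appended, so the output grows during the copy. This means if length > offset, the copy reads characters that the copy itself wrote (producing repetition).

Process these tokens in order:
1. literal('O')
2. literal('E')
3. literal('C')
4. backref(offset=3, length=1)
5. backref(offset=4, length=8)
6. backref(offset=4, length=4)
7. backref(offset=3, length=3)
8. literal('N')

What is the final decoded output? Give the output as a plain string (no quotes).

Token 1: literal('O'). Output: "O"
Token 2: literal('E'). Output: "OE"
Token 3: literal('C'). Output: "OEC"
Token 4: backref(off=3, len=1). Copied 'O' from pos 0. Output: "OECO"
Token 5: backref(off=4, len=8) (overlapping!). Copied 'OECOOECO' from pos 0. Output: "OECOOECOOECO"
Token 6: backref(off=4, len=4). Copied 'OECO' from pos 8. Output: "OECOOECOOECOOECO"
Token 7: backref(off=3, len=3). Copied 'ECO' from pos 13. Output: "OECOOECOOECOOECOECO"
Token 8: literal('N'). Output: "OECOOECOOECOOECOECON"

Answer: OECOOECOOECOOECOECON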